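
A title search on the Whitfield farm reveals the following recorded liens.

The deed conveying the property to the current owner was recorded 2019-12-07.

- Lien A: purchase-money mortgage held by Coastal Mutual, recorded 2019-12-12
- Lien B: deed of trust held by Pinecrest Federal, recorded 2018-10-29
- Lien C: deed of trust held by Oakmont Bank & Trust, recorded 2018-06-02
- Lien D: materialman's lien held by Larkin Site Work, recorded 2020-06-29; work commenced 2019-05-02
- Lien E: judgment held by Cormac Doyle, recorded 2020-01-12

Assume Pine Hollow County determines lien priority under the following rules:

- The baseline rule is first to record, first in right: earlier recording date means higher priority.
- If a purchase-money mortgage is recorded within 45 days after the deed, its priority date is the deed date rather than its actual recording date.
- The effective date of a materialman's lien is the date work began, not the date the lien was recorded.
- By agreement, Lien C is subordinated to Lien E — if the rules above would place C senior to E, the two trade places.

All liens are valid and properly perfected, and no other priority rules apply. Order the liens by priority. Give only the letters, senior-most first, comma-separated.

E, B, D, A, C

Effective dates: A relates back to the deed date 2019-12-07; D relates back to 2019-05-02 (work commenced).
By effective date: C (2018-06-02), B (2018-10-29), D (2019-05-02), A (2019-12-07), E (2020-01-12).
The subordination applies — C was senior to E — so C and E swap.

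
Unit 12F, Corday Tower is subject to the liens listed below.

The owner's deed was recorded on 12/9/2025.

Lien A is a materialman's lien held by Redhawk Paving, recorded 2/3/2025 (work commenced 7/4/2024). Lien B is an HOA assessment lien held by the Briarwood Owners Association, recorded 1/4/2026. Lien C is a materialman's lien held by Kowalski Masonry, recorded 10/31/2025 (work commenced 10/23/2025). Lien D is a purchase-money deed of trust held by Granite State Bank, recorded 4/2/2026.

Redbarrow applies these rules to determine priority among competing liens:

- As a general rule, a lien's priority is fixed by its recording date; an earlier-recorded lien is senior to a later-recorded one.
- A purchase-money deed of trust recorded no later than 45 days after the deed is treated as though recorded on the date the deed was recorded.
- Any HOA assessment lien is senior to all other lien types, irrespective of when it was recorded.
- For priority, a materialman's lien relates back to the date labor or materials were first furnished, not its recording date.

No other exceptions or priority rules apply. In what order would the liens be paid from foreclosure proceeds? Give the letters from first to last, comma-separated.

First, effective dates: A relates back to 7/4/2024 (work commenced); C relates back to 10/23/2025 (work commenced); D missed the 45-day window (114 days after the deed), so its recording date stands.
As an HOA assessment lien, B is senior to every other lien.
Ordering the rest by effective date: A (7/4/2024), C (10/23/2025), D (4/2/2026).

B, A, C, D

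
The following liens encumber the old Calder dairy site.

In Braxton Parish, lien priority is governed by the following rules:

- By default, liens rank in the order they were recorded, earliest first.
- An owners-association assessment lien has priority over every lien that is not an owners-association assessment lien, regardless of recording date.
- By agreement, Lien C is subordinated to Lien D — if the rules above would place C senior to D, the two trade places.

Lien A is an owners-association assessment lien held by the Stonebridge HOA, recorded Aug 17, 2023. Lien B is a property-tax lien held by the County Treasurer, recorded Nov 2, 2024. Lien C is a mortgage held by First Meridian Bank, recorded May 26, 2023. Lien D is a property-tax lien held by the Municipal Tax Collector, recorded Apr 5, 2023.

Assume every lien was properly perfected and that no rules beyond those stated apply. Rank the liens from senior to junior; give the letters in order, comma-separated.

A, D, C, B

A, as an owners-association assessment lien, has superpriority and ranks first.
Remaining liens by effective date: D (Apr 5, 2023), C (May 26, 2023), B (Nov 2, 2024).
C already ranks below D; the subordination has no effect.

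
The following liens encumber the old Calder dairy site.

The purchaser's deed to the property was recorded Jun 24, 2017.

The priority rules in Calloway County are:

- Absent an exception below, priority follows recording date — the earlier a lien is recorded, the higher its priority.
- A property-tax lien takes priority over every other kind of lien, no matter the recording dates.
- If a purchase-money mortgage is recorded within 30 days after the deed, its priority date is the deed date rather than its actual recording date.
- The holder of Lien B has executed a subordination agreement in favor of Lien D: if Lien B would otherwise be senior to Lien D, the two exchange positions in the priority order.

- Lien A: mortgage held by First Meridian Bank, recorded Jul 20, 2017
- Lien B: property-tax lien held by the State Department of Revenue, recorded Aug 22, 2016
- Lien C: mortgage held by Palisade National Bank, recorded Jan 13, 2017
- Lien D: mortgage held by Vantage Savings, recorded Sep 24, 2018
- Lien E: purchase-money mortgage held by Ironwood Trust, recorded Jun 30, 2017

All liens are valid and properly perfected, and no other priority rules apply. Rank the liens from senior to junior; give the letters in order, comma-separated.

Effective dates after the stated exceptions: E's effective date is the deed date, Jun 24, 2017.
B is a property-tax lien, so it outranks all other liens regardless of date.
Ordering the rest by effective date: C (Jan 13, 2017), E (Jun 24, 2017), A (Jul 20, 2017), D (Sep 24, 2018).
Because B would otherwise rank above D, the subordination swaps them.

D, C, E, A, B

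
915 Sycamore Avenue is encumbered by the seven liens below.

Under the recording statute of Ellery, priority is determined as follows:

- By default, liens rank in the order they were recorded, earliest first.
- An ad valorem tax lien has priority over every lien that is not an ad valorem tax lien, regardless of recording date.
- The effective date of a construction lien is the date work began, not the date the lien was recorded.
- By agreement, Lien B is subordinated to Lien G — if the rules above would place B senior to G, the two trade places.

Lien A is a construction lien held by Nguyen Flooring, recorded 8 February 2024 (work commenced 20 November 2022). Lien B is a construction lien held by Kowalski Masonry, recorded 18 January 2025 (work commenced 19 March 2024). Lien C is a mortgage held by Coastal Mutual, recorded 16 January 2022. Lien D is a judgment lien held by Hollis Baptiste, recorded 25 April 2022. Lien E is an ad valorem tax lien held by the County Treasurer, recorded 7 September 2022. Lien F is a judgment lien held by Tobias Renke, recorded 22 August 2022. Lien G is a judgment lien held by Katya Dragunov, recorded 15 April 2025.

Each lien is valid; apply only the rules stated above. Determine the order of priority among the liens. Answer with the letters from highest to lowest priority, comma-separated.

Adjusting effective dates: A is treated as recorded 20 November 2022, the work-commencement date; B is treated as recorded 19 March 2024, the work-commencement date.
E is an ad valorem tax lien, so it outranks all other liens regardless of date.
Ordering the rest by effective date: C (16 January 2022), D (25 April 2022), F (22 August 2022), A (20 November 2022), B (19 March 2024), G (15 April 2025).
Because B would otherwise rank above G, the subordination swaps them.

E, C, D, F, A, G, B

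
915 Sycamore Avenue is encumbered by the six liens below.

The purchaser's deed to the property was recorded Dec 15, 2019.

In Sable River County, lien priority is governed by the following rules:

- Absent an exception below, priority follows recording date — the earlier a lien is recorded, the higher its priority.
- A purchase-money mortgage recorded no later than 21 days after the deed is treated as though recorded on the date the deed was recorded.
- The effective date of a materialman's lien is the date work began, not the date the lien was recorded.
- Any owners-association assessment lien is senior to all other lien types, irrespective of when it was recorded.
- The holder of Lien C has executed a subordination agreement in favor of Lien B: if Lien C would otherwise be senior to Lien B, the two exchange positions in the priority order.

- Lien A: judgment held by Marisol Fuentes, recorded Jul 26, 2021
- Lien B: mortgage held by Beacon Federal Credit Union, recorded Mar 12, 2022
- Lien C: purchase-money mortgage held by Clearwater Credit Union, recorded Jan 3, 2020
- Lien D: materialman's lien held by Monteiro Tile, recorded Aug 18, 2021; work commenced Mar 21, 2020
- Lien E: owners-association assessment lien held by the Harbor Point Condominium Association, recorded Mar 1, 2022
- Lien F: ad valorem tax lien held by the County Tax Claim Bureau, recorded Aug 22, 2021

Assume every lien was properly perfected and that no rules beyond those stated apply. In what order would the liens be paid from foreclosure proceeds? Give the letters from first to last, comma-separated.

E, B, D, A, F, C

Effective dates after the stated exceptions: C was recorded within the 21-day window, so its effective date is the deed date Dec 15, 2019; D relates back to Mar 21, 2020 (work commenced).
E is an owners-association assessment lien and takes priority over every other lien.
The other liens, earliest effective date first: C (Dec 15, 2019), D (Mar 21, 2020), A (Jul 26, 2021), F (Aug 22, 2021), B (Mar 12, 2022).
The subordination applies — C was senior to B — so C and B swap.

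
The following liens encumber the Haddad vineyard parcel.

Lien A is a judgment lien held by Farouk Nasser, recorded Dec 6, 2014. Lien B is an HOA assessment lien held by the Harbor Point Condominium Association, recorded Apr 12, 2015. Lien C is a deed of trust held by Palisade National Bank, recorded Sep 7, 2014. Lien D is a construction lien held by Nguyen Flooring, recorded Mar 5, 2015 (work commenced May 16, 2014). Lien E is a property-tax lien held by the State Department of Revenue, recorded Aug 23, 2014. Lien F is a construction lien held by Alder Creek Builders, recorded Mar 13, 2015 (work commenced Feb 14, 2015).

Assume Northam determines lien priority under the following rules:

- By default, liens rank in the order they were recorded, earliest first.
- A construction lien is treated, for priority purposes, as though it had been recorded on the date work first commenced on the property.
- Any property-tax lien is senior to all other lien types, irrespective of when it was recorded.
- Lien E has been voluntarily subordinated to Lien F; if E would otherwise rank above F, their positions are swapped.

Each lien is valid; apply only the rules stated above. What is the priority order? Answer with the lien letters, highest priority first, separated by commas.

F, D, C, A, E, B

Adjusting effective dates: D relates back to May 16, 2014 (work commenced); F relates back to Feb 14, 2015 (work commenced).
E is a property-tax lien and takes priority over every other lien.
Among the remaining liens, by effective date: D (May 16, 2014), C (Sep 7, 2014), A (Dec 6, 2014), F (Feb 14, 2015), B (Apr 12, 2015).
The subordination applies — E was senior to F — so E and F swap.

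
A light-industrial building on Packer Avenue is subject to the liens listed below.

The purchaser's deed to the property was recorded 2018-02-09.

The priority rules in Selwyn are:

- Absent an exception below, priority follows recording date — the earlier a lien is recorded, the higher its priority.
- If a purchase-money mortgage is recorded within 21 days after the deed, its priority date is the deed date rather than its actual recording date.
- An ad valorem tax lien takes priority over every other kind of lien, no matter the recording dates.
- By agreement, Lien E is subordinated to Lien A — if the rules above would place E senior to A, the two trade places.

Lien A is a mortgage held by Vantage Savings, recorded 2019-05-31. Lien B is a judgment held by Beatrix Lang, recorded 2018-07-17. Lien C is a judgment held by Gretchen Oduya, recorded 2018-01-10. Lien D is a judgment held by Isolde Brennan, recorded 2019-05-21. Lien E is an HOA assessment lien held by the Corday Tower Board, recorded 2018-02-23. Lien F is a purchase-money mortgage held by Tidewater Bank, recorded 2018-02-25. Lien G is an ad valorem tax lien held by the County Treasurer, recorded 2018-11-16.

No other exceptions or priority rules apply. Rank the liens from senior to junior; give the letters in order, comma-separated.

Adjusting effective dates: F was recorded within the 21-day window, so its effective date is the deed date 2018-02-09.
G is an ad valorem tax lien, so it outranks all other liens regardless of date.
The other liens, earliest effective date first: C (2018-01-10), F (2018-02-09), E (2018-02-23), B (2018-07-17), D (2019-05-21), A (2019-05-31).
E is senior to A before the subordination, so the two trade places.

G, C, F, A, B, D, E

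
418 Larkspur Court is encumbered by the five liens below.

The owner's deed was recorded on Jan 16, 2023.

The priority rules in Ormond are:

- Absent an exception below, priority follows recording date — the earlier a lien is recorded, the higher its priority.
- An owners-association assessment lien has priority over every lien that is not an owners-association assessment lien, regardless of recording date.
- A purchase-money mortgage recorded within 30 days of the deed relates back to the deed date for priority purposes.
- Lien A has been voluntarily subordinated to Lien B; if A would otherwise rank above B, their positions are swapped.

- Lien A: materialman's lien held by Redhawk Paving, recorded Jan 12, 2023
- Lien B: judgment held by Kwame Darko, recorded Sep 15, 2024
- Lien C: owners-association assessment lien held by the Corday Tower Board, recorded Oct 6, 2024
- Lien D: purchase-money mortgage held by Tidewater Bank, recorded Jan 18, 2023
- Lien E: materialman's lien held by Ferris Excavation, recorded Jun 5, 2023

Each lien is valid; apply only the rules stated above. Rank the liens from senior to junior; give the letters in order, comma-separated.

Effective dates: D's effective date is the deed date, Jan 16, 2023.
As an owners-association assessment lien, C is senior to every other lien.
Among the remaining liens, by effective date: A (Jan 12, 2023), D (Jan 16, 2023), E (Jun 5, 2023), B (Sep 15, 2024).
Because A would otherwise rank above B, the subordination swaps them.

C, B, D, E, A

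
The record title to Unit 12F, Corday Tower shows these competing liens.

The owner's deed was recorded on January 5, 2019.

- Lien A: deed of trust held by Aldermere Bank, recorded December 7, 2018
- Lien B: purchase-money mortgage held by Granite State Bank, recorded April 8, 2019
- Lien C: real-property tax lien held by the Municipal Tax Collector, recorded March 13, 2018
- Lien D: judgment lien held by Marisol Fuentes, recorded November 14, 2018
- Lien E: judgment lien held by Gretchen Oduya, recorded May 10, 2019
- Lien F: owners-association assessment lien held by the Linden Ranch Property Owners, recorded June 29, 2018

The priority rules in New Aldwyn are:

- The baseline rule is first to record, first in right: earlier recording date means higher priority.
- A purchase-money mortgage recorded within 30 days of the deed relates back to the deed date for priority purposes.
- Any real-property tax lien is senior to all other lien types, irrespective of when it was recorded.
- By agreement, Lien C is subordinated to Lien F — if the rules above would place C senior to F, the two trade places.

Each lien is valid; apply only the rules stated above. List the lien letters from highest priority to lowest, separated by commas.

F, C, D, A, B, E

First, effective dates: B missed the 30-day window (93 days after the deed), so its recording date stands.
C is a real-property tax lien and takes priority over every other lien.
Ordering the rest by effective date: F (June 29, 2018), D (November 14, 2018), A (December 7, 2018), B (April 8, 2019), E (May 10, 2019).
C would otherwise be senior to F, so under the subordination agreement C and F exchange positions.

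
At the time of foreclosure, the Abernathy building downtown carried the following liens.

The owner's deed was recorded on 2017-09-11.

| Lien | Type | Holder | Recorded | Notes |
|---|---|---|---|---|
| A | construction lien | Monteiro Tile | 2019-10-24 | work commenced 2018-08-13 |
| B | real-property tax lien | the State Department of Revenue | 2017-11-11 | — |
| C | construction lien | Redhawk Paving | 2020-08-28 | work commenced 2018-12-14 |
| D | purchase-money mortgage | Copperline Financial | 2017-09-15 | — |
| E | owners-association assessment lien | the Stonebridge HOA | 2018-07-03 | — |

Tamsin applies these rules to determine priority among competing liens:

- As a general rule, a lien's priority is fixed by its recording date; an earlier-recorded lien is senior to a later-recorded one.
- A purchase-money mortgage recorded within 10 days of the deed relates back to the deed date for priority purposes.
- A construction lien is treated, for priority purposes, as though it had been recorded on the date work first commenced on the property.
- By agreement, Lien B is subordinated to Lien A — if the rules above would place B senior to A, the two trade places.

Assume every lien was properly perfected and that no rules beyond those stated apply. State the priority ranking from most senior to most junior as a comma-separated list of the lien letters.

Effective dates: A's effective date is 2018-08-13, when work began; C's effective date is 2018-12-14, when work began; D relates back to the deed date 2017-09-11.
Sorted by effective date: D (2017-09-11), B (2017-11-11), E (2018-07-03), A (2018-08-13), C (2018-12-14).
The subordination applies — B was senior to A — so B and A swap.

D, A, E, B, C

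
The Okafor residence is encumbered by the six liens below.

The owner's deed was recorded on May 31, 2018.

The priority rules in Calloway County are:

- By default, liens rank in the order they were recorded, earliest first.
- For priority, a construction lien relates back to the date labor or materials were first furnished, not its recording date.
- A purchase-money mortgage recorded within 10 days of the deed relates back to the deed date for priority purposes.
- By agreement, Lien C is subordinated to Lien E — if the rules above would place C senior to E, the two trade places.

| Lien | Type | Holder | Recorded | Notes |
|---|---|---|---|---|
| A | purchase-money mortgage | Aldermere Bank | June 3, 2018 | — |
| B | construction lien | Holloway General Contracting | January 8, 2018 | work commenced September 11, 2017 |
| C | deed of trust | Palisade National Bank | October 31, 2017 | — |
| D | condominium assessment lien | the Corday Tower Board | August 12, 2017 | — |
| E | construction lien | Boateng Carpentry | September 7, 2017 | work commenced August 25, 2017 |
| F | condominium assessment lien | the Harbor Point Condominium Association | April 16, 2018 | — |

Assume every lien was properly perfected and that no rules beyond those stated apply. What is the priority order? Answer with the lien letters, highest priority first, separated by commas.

Effective dates: A was recorded within the 10-day window, so its effective date is the deed date May 31, 2018; B is treated as recorded September 11, 2017, the work-commencement date; E's effective date is August 25, 2017, when work began.
Sorted by effective date: D (August 12, 2017), E (August 25, 2017), B (September 11, 2017), C (October 31, 2017), F (April 16, 2018), A (May 31, 2018).
C already ranks below E; the subordination has no effect.

D, E, B, C, F, A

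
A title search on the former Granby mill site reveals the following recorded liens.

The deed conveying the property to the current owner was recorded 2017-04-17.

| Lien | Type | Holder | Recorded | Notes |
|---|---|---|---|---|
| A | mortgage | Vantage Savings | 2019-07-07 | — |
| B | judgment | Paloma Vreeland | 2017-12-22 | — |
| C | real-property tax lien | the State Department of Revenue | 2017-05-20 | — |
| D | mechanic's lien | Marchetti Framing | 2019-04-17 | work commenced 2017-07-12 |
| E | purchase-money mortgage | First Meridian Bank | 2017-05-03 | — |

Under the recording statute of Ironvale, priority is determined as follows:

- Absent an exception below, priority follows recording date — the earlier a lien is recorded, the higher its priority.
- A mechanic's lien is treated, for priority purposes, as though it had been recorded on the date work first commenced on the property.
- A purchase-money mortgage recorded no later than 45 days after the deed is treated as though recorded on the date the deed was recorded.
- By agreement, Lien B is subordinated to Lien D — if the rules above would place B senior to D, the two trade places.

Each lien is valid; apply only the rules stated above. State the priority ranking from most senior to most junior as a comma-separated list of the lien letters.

E, C, D, B, A

Effective dates: D's effective date is 2017-07-12, when work began; E relates back to the deed date 2017-04-17.
By effective date: E (2017-04-17), C (2017-05-20), D (2017-07-12), B (2017-12-22), A (2019-07-07).
Since B is not senior to D, the subordination leaves the order unchanged.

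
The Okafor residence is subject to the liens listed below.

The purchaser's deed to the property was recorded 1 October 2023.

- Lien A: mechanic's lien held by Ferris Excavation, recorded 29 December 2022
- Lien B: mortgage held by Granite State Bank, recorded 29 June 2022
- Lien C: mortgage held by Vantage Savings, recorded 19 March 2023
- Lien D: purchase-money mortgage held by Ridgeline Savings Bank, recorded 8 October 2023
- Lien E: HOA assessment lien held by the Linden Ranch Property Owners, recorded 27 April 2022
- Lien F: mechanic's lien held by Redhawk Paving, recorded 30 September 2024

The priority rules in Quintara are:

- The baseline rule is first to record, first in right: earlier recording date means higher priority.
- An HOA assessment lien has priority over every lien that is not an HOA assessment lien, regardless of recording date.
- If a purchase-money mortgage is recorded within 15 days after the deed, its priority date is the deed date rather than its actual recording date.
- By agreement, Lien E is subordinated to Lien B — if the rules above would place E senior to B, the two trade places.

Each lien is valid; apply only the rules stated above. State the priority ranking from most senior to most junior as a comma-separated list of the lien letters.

Effective dates: D was recorded within the 15-day window, so its effective date is the deed date 1 October 2023.
E is an HOA assessment lien, so it outranks all other liens regardless of date.
Ordering the rest by effective date: B (29 June 2022), A (29 December 2022), C (19 March 2023), D (1 October 2023), F (30 September 2024).
E is senior to B before the subordination, so the two trade places.

B, E, A, C, D, F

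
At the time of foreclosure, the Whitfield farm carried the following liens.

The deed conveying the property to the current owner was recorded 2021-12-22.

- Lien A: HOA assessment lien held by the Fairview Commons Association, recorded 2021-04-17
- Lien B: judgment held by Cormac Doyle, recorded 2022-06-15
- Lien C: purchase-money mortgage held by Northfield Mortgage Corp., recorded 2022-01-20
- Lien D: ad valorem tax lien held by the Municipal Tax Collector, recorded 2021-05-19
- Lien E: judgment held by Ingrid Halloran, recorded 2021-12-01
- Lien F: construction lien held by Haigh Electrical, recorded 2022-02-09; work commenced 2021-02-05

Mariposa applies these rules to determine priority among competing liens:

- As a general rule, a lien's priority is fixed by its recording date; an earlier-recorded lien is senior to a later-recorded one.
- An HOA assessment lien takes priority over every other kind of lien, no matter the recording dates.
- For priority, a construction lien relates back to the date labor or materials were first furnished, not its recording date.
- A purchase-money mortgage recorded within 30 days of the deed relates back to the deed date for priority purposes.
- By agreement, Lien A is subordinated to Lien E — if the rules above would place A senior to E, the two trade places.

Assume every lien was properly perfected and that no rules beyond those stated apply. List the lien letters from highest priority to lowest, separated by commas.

E, F, D, A, C, B

Effective dates after the stated exceptions: C was recorded within the 30-day window, so its effective date is the deed date 2021-12-22; F relates back to 2021-02-05 (work commenced).
A, as an HOA assessment lien, has superpriority and ranks first.
Ordering the rest by effective date: F (2021-02-05), D (2021-05-19), E (2021-12-01), C (2021-12-22), B (2022-06-15).
A is senior to E before the subordination, so the two trade places.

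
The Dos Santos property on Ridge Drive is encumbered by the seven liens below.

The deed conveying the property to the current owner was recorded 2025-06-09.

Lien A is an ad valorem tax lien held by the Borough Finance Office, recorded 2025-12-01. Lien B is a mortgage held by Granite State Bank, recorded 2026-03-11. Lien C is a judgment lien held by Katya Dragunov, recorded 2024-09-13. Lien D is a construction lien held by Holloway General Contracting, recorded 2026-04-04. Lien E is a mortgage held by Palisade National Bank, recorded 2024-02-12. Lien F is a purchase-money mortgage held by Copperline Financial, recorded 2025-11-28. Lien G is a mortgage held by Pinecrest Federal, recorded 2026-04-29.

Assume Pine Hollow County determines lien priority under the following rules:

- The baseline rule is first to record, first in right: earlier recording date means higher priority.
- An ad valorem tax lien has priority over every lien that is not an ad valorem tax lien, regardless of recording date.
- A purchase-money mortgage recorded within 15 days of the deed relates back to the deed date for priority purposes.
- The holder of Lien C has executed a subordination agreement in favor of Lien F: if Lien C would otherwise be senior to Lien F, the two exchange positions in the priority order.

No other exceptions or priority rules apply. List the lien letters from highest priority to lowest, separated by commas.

A, E, F, C, B, D, G

Adjusting effective dates: F was recorded 172 days after the deed — beyond 15 days — so no relation-back applies.
A is an ad valorem tax lien, so it outranks all other liens regardless of date.
Ordering the rest by effective date: E (2024-02-12), C (2024-09-13), F (2025-11-28), B (2026-03-11), D (2026-04-04), G (2026-04-29).
C is senior to F before the subordination, so the two trade places.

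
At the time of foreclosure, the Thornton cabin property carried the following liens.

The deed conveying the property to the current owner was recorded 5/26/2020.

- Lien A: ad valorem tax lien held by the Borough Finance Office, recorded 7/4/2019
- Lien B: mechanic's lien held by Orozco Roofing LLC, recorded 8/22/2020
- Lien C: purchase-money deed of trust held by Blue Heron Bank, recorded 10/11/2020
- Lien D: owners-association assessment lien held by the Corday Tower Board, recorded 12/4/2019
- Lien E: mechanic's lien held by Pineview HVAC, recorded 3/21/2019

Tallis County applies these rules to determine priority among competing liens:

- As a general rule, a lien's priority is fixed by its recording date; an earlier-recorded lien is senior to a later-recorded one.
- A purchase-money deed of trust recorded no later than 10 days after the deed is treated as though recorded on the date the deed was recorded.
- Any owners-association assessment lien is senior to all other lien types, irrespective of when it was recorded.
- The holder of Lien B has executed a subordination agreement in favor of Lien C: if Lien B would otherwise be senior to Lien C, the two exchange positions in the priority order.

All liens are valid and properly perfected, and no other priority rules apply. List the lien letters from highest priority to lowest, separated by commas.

First, effective dates: C was recorded 138 days after the deed, outside the 10-day window, so it keeps its recording date.
As an owners-association assessment lien, D is senior to every other lien.
Ordering the rest by effective date: E (3/21/2019), A (7/4/2019), B (8/22/2020), C (10/11/2020).
The subordination applies — B was senior to C — so B and C swap.

D, E, A, C, B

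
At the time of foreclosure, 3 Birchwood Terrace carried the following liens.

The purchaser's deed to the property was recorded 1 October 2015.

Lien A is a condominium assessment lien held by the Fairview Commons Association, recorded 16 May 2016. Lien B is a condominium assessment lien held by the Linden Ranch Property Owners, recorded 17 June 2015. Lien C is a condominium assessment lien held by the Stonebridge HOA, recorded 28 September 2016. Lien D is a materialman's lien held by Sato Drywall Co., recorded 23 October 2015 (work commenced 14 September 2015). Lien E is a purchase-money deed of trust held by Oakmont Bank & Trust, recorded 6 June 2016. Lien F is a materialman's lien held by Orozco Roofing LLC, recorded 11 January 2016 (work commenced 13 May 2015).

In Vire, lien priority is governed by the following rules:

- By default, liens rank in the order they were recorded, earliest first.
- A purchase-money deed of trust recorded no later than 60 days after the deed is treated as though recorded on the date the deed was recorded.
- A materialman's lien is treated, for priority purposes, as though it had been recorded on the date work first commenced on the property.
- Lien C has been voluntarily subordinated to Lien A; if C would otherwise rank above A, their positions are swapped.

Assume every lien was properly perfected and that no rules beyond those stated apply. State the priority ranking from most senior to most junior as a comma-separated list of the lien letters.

F, B, D, A, E, C

First, effective dates: D's effective date is 14 September 2015, when work began; E missed the 60-day window (249 days after the deed), so its recording date stands; F is treated as recorded 13 May 2015, the work-commencement date.
By effective date, earliest first: F (13 May 2015), B (17 June 2015), D (14 September 2015), A (16 May 2016), E (6 June 2016), C (28 September 2016).
Since C is not senior to A, the subordination leaves the order unchanged.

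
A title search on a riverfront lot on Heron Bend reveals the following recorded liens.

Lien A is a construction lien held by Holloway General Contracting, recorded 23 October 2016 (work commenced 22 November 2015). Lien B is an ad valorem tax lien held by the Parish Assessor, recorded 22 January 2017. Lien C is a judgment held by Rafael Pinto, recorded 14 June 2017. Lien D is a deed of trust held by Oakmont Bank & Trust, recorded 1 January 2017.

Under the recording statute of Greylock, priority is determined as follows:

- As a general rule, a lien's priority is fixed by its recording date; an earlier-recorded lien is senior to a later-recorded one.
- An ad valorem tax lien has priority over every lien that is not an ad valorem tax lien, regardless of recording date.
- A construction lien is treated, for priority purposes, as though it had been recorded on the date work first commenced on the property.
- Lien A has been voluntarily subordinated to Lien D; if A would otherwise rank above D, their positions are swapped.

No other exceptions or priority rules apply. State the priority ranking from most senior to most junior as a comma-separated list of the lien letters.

First, effective dates: A's effective date is 22 November 2015, when work began.
B is an ad valorem tax lien, so it outranks all other liens regardless of date.
The other liens, earliest effective date first: A (22 November 2015), D (1 January 2017), C (14 June 2017).
The subordination applies — A was senior to D — so A and D swap.

B, D, A, C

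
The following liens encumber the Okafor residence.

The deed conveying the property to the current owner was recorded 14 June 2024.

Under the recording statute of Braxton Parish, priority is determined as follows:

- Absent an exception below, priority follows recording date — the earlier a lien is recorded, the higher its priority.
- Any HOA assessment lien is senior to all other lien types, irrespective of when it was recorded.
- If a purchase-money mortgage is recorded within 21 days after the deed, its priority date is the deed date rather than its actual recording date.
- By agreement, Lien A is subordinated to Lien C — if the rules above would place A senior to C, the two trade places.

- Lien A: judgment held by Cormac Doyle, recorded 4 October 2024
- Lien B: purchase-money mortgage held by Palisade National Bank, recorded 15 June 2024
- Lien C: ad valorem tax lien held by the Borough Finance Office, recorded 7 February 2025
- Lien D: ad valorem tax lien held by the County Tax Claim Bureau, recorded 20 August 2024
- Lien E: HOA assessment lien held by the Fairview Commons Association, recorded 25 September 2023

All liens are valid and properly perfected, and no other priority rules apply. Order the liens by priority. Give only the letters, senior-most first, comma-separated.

E, B, D, C, A

Effective dates after the stated exceptions: B was recorded within the 21-day window, so its effective date is the deed date 14 June 2024.
E, as an HOA assessment lien, has superpriority and ranks first.
The other liens, earliest effective date first: B (14 June 2024), D (20 August 2024), A (4 October 2024), C (7 February 2025).
A is senior to C before the subordination, so the two trade places.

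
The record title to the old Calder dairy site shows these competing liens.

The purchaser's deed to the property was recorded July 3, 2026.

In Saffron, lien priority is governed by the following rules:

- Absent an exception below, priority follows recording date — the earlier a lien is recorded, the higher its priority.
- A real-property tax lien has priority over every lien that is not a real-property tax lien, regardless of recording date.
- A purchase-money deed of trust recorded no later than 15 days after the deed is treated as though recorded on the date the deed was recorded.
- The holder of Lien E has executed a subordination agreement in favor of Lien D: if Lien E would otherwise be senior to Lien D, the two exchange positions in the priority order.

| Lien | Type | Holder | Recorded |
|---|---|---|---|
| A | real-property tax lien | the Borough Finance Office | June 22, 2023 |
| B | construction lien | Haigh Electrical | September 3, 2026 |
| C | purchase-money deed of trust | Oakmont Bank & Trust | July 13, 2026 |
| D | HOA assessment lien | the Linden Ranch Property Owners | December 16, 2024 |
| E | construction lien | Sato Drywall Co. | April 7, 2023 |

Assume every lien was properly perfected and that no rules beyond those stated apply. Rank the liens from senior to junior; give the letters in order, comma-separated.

Effective dates after the stated exceptions: C's effective date is the deed date, July 3, 2026.
A is a real-property tax lien and takes priority over every other lien.
Among the remaining liens, by effective date: E (April 7, 2023), D (December 16, 2024), C (July 3, 2026), B (September 3, 2026).
E would otherwise be senior to D, so under the subordination agreement E and D exchange positions.

A, D, E, C, B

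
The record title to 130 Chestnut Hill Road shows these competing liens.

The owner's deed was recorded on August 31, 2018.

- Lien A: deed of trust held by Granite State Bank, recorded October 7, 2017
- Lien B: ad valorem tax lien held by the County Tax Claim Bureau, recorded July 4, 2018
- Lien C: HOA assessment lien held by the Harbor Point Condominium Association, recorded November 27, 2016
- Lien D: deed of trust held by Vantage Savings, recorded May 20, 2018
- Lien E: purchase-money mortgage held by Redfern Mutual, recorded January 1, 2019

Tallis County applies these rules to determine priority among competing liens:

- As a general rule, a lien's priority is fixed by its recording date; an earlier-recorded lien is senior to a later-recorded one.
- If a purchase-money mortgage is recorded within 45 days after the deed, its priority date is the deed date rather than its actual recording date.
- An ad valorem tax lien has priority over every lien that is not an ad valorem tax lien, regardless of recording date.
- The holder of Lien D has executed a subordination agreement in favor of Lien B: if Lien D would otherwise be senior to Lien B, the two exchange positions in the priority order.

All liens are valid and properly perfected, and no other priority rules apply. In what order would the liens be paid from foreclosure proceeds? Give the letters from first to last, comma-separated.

Effective dates: E missed the 45-day window (123 days after the deed), so its recording date stands.
B is an ad valorem tax lien and takes priority over every other lien.
Remaining liens by effective date: C (November 27, 2016), A (October 7, 2017), D (May 20, 2018), E (January 1, 2019).
Since D is not senior to B, the subordination leaves the order unchanged.

B, C, A, D, E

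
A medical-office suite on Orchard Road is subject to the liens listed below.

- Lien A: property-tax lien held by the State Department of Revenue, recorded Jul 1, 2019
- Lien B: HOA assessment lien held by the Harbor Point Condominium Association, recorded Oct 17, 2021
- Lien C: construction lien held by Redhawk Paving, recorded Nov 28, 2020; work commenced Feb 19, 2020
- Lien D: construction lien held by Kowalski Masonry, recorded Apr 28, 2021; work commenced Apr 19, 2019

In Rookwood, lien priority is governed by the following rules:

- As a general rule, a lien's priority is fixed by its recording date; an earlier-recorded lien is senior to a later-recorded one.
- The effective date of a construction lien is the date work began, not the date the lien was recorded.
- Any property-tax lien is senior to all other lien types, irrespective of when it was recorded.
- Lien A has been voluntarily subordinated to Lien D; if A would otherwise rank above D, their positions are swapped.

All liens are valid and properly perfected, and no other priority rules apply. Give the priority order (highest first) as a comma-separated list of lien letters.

First, effective dates: C relates back to Feb 19, 2020 (work commenced); D's effective date is Apr 19, 2019, when work began.
As a property-tax lien, A is senior to every other lien.
Ordering the rest by effective date: D (Apr 19, 2019), C (Feb 19, 2020), B (Oct 17, 2021).
A is senior to D before the subordination, so the two trade places.

D, A, C, B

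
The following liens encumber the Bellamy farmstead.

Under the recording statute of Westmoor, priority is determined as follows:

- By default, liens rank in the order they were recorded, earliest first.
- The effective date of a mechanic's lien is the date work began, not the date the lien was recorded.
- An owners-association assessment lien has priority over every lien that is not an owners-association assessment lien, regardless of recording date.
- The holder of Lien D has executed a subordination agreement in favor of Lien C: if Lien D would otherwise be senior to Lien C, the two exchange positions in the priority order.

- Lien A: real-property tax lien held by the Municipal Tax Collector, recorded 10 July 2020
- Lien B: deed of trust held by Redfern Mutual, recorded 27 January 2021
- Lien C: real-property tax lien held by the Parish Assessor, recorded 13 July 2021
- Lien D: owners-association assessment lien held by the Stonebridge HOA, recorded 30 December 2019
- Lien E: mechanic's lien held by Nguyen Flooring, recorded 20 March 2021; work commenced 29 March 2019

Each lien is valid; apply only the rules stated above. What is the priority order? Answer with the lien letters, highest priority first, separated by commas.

First, effective dates: E relates back to 29 March 2019 (work commenced).
D is an owners-association assessment lien and takes priority over every other lien.
Remaining liens by effective date: E (29 March 2019), A (10 July 2020), B (27 January 2021), C (13 July 2021).
D would otherwise be senior to C, so under the subordination agreement D and C exchange positions.

C, E, A, B, D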